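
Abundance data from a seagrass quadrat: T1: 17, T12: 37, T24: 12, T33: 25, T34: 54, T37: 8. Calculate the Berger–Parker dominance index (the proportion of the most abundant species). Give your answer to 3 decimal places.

Total N = 17+37+12+25+54+8 = 153, so the proportions are 0.11111, 0.24183, 0.07843, 0.1634, 0.35294, 0.05229 (working shown to 5 dp, full precision carried).
The largest proportion is 0.35294, i.e. d = 0.353 to 3 decimal places.

0.353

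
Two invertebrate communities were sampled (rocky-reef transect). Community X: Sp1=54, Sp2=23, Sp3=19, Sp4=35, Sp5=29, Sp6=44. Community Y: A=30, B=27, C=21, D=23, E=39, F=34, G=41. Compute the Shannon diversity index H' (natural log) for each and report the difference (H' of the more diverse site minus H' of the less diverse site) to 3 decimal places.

Community X: N=204, proportions 0.26471, 0.11275, 0.09314, 0.17157, 0.14216, 0.21569, giving H' = 1.72960 (working shown to 5 dp, full precision carried).
Community Y: N=215, proportions 0.13953, 0.12558, 0.09767, 0.10698, 0.1814, 0.15814, 0.1907, giving H' = 1.91898.
Difference = |1.72960 − 1.91898| = 0.18938, i.e. 0.189 to 3 decimal places.

0.189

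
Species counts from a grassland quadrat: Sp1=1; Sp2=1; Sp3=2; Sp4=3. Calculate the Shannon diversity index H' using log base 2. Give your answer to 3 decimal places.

1.842

Total N = 1+1+2+3 = 7, so the proportions are 0.14286, 0.14286, 0.28571, 0.42857 (working shown to 5 dp, full precision carried).
Each pᵢ log₂ pᵢ term: 0.14286×(-2.80735)=-0.40105, 0.14286×(-2.80735)=-0.40105, 0.28571×(-1.80735)=-0.51639, 0.42857×(-1.22239)=-0.52388.
Sum = -1.84237, so H' = 1.842.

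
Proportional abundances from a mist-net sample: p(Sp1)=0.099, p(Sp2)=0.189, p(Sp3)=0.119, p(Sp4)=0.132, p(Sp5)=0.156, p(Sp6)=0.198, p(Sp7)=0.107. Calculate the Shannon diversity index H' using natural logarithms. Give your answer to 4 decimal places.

1.9141

Each pᵢ ln pᵢ term (working shown to 6 dp, full precision carried): 0.099×(-2.312635)=-0.228951, 0.189×(-1.666008)=-0.314876, 0.119×(-2.128632)=-0.253307, 0.132×(-2.024953)=-0.267294, 0.156×(-1.857899)=-0.289832, 0.198×(-1.619488)=-0.320659, 0.107×(-2.234926)=-0.239137.
Sum = -1.914056, so H' = 1.9141.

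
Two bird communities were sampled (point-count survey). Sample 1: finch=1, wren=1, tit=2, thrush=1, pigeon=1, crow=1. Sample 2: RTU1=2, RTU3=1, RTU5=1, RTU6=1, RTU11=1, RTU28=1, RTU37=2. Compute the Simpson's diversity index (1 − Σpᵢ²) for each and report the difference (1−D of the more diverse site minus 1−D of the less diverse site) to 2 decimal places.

0.02

Sample 1: N=7, proportions 0.1429, 0.1429, 0.2857, 0.1429, 0.1429, 0.1429, giving 1−D = 0.8163 (working shown to 4 dp, full precision carried).
Sample 2: N=9, proportions 0.2222, 0.1111, 0.1111, 0.1111, 0.1111, 0.1111, 0.2222, giving 1−D = 0.8395.
Difference = |0.8163 − 0.8395| = 0.0232, i.e. 0.02 to 2 decimal places.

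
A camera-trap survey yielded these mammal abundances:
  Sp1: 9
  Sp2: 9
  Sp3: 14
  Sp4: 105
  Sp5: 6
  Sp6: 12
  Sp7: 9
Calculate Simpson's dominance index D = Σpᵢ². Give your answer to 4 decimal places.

0.4329

Total N = 9+9+14+105+6+12+9 = 164, so the proportions are 0.054878, 0.054878, 0.085366, 0.640244, 0.036585, 0.073171, 0.054878 (working shown to 6 dp, full precision carried).
D = 0.054878² + 0.054878² + 0.085366² + 0.640244² + 0.036585² + 0.073171² + 0.054878² = 0.003012 + 0.003012 + 0.007287 + 0.409912 + 0.001338 + 0.005354 + 0.003012 = 0.432927.
To 4 decimal places, D = 0.4329.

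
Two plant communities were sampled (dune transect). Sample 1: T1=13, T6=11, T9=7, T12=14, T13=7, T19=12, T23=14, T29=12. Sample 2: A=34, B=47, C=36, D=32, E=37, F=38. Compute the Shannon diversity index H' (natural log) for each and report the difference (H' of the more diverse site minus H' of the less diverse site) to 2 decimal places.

Sample 1: N=90, proportions 0.1444, 0.1222, 0.0778, 0.1556, 0.0778, 0.1333, 0.1556, 0.1333, giving H' = 2.0499 (working shown to 4 dp, full precision carried).
Sample 2: N=224, proportions 0.1518, 0.2098, 0.1607, 0.1429, 0.1652, 0.1696, giving H' = 1.7840.
Difference = |2.0499 − 1.7840| = 0.2659, i.e. 0.27 to 2 decimal places.

0.27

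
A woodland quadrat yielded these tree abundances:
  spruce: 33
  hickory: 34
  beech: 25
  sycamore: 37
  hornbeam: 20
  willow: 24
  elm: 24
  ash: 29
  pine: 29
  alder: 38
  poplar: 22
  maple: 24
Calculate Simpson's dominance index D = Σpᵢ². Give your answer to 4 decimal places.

Total N = 33+34+25+37+20+24+24+29+29+38+22+24 = 339, so the proportions are 0.097345, 0.100295, 0.073746, 0.109145, 0.058997, 0.070796, 0.070796, 0.085546, 0.085546, 0.112094, 0.064897, 0.070796 (working shown to 6 dp, full precision carried).
D = 0.097345² + 0.100295² + 0.073746² + 0.109145² + 0.058997² + 0.070796² + 0.070796² + 0.085546² + 0.085546² + 0.112094² + 0.064897² + 0.070796² = 0.009476 + 0.010059 + 0.005439 + 0.011913 + 0.003481 + 0.005012 + 0.005012 + 0.007318 + 0.007318 + 0.012565 + 0.004212 + 0.005012 = 0.086816.
To 4 decimal places, D = 0.0868.

0.0868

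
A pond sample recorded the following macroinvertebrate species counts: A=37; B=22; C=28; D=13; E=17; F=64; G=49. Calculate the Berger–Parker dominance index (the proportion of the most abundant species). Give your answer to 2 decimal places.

0.28

Total N = 37+22+28+13+17+64+49 = 230, so the proportions are 0.1609, 0.0957, 0.1217, 0.0565, 0.0739, 0.2783, 0.213 (working shown to 4 dp, full precision carried).
The largest proportion is 0.2783, i.e. d = 0.28 to 2 decimal places.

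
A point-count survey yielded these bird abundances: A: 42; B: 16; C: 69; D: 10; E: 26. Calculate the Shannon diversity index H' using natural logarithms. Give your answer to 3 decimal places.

Total N = 42+16+69+10+26 = 163, so the proportions are 0.25767, 0.09816, 0.42331, 0.06135, 0.15951 (working shown to 5 dp, full precision carried).
Each pᵢ ln pᵢ term: 0.25767×(-1.35608)=-0.34942, 0.09816×(-2.32116)=-0.22784, 0.42331×(-0.85964)=-0.36390, 0.06135×(-2.79117)=-0.17124, 0.15951×(-1.83565)=-0.29280.
Sum = -1.40520, so H' = 1.405.

1.405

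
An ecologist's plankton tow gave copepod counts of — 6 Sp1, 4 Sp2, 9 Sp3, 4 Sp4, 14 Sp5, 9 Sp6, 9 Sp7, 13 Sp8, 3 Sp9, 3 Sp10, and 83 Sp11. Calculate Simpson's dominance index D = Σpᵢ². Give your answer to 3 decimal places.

0.308

Total N = 6+4+9+4+14+9+9+13+3+3+83 = 157, so the proportions are 0.03822, 0.02548, 0.05732, 0.02548, 0.08917, 0.05732, 0.05732, 0.0828, 0.01911, 0.01911, 0.52866 (working shown to 5 dp, full precision carried).
D = 0.03822² + 0.02548² + 0.05732² + 0.02548² + 0.08917² + 0.05732² + 0.05732² + 0.0828² + 0.01911² + 0.01911² + 0.52866² = 0.00146 + 0.00065 + 0.00329 + 0.00065 + 0.00795 + 0.00329 + 0.00329 + 0.00686 + 0.00037 + 0.00037 + 0.27948 = 0.30764.
To 3 decimal places, D = 0.308.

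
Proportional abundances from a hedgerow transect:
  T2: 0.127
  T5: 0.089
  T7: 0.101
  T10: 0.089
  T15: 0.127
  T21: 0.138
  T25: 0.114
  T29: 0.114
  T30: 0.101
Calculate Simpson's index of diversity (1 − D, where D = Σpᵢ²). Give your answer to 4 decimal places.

D = 0.127² + 0.089² + 0.101² + 0.089² + 0.127² + 0.138² + 0.114² + 0.114² + 0.101² = 0.016129 + 0.007921 + 0.010201 + 0.007921 + 0.016129 + 0.019044 + 0.012996 + 0.012996 + 0.010201 = 0.113538 (working shown to 6 dp, full precision carried).
So 1 − D = 0.886462, i.e. 0.8865 to 4 decimal places.

0.8865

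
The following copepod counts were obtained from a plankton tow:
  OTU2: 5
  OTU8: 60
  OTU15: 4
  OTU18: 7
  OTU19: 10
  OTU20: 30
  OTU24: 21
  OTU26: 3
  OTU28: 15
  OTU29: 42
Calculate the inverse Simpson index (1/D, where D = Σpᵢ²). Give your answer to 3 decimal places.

5.444

Total N = 5+60+4+7+10+30+21+3+15+42 = 197, so the proportions are 0.0253807, 0.3045685, 0.0203046, 0.035533, 0.0507614, 0.1522843, 0.106599, 0.0152284, 0.0761421, 0.213198 (working shown to 7 dp, full precision carried).
D = 0.0253807² + 0.3045685² + 0.0203046² + 0.035533² + 0.0507614² + 0.1522843² + 0.106599² + 0.0152284² + 0.0761421² + 0.213198² = 0.0006442 + 0.0927620 + 0.0004123 + 0.0012626 + 0.0025767 + 0.0231905 + 0.0113633 + 0.0002319 + 0.0057976 + 0.0454534 = 0.1836945.
So 1/D = 5.44382, i.e. 5.444 to 3 decimal places.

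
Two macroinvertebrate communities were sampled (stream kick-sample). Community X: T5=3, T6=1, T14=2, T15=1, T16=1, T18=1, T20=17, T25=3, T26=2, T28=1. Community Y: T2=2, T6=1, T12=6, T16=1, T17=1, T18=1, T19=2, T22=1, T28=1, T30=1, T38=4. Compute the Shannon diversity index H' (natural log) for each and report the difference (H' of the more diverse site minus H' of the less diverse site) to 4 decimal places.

Community X: N=32, proportions 0.09375, 0.03125, 0.0625, 0.03125, 0.03125, 0.03125, 0.53125, 0.09375, 0.0625, 0.03125, giving H' = 1.667958 (working shown to 6 dp, full precision carried).
Community Y: N=21, proportions 0.095238, 0.047619, 0.285714, 0.047619, 0.047619, 0.047619, 0.095238, 0.047619, 0.047619, 0.047619, 0.190476, giving H' = 2.136507.
Difference = |1.667958 − 2.136507| = 0.468549, i.e. 0.4685 to 4 decimal places.

0.4685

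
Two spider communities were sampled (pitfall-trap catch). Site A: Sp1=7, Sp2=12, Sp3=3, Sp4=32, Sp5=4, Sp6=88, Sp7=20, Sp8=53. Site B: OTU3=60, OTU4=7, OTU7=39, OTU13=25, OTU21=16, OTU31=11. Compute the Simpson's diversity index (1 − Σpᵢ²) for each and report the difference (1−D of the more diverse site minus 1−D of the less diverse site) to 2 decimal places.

Site A: N=219, proportions 0.03196, 0.05479, 0.0137, 0.14612, 0.01826, 0.40183, 0.09132, 0.24201, giving 1−D = 0.74573 (working shown to 5 dp, full precision carried).
Site B: N=158, proportions 0.37975, 0.0443, 0.24684, 0.15823, 0.10127, 0.06962, giving 1−D = 0.75276.
Difference = |0.74573 − 0.75276| = 0.00703, i.e. 0.01 to 2 decimal places.

0.01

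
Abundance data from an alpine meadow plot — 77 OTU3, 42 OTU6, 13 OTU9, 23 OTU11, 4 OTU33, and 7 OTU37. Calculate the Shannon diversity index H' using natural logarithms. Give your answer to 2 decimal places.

1.40

Total N = 77+42+13+23+4+7 = 166, so the proportions are 0.4639, 0.253, 0.0783, 0.1386, 0.0241, 0.0422 (working shown to 4 dp, full precision carried).
Each pᵢ ln pᵢ term: 0.4639×(-0.7682)=-0.3563, 0.253×(-1.3743)=-0.3477, 0.0783×(-2.5470)=-0.1995, 0.1386×(-1.9765)=-0.2739, 0.0241×(-3.7257)=-0.0898, 0.0422×(-3.1661)=-0.1335.
Sum = -1.4006, so H' = 1.40.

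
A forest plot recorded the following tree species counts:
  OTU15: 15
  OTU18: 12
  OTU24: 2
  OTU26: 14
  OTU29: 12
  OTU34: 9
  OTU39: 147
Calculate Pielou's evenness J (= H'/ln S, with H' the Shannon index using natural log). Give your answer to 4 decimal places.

Total N = 15+12+2+14+12+9+147 = 211, so the proportions are 0.07109, 0.056872, 0.009479, 0.066351, 0.056872, 0.042654, 0.696682 (working shown to 6 dp, full precision carried).
H' = −Σ pᵢ ln pᵢ = −((-0.187948) + (-0.163049) + (-0.044158) + (-0.179996) + (-0.163049) + (-0.134558) + (-0.251799)) = 1.124559.
With S = 7 species, ln S = 1.945910, so J = 1.124559/1.945910 = 0.577909, i.e. 0.5779 to 4 decimal places.

0.5779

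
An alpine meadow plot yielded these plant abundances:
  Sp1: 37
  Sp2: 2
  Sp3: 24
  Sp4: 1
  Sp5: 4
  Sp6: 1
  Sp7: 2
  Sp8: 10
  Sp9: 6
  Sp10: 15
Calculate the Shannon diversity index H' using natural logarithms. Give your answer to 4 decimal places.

Total N = 37+2+24+1+4+1+2+10+6+15 = 102, so the proportions are 0.362745, 0.019608, 0.235294, 0.009804, 0.039216, 0.009804, 0.019608, 0.098039, 0.058824, 0.147059 (working shown to 6 dp, full precision carried).
Each pᵢ ln pᵢ term: 0.362745×(-1.014055)=-0.367843, 0.019608×(-3.931826)=-0.077095, 0.235294×(-1.446919)=-0.340452, 0.009804×(-4.624973)=-0.045343, 0.039216×(-3.238678)=-0.127007, 0.009804×(-4.624973)=-0.045343, 0.019608×(-3.931826)=-0.077095, 0.098039×(-2.322388)=-0.227685, 0.058824×(-2.833213)=-0.166660, 0.147059×(-1.916923)=-0.281900.
Sum = -1.756422, so H' = 1.7564.

1.7564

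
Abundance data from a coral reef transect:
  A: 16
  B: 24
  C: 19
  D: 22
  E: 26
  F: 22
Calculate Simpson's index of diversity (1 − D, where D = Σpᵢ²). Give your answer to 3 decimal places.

0.830

Total N = 16+24+19+22+26+22 = 129, so the proportions are 0.12403, 0.18605, 0.14729, 0.17054, 0.20155, 0.17054 (working shown to 5 dp, full precision carried).
D = 0.12403² + 0.18605² + 0.14729² + 0.17054² + 0.20155² + 0.17054² = 0.01538 + 0.03461 + 0.02169 + 0.02908 + 0.04062 + 0.02908 = 0.17048.
So 1 − D = 0.82952, i.e. 0.830 to 3 decimal places.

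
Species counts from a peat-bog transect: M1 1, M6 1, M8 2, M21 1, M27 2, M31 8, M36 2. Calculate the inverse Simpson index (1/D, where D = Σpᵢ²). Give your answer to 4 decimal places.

3.6582

Total N = 1+1+2+1+2+8+2 = 17, so the proportions are 0.05882353, 0.05882353, 0.11764706, 0.05882353, 0.11764706, 0.47058824, 0.11764706 (working shown to 8 dp, full precision carried).
D = 0.05882353² + 0.05882353² + 0.11764706² + 0.05882353² + 0.11764706² + 0.47058824² + 0.11764706² = 0.00346021 + 0.00346021 + 0.01384083 + 0.00346021 + 0.01384083 + 0.22145329 + 0.01384083 = 0.27335640.
So 1/D = 3.658228, i.e. 3.6582 to 4 decimal places.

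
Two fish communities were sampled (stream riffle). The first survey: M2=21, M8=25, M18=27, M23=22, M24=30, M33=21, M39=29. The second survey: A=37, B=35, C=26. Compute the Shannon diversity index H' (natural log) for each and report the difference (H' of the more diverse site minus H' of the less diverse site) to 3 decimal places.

The first survey: N=175, proportions 0.12, 0.14286, 0.15429, 0.12571, 0.17143, 0.12, 0.16571, giving H' = 1.93610 (working shown to 5 dp, full precision carried).
The second survey: N=98, proportions 0.37755, 0.35714, 0.26531, giving H' = 1.08750.
Difference = |1.93610 − 1.08750| = 0.84860, i.e. 0.849 to 3 decimal places.

0.849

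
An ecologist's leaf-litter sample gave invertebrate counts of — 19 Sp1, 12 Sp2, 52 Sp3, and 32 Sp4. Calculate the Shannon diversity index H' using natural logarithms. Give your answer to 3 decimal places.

1.248

Total N = 19+12+52+32 = 115, so the proportions are 0.16522, 0.10435, 0.45217, 0.27826 (working shown to 5 dp, full precision carried).
Each pᵢ ln pᵢ term: 0.16522×(-1.80049)=-0.29747, 0.10435×(-2.26003)=-0.23583, 0.45217×(-0.79369)=-0.35889, 0.27826×(-1.27920)=-0.35595.
Sum = -1.24814, so H' = 1.248.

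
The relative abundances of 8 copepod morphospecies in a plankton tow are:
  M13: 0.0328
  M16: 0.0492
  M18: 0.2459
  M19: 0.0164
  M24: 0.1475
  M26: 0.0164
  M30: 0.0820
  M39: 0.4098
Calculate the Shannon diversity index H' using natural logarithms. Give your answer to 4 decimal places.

1.5930

Each pᵢ ln pᵢ term (working shown to 6 dp, full precision carried): 0.0328×(-3.417327)=-0.112088, 0.0492×(-3.011862)=-0.148184, 0.2459×(-1.402830)=-0.344956, 0.0164×(-4.110474)=-0.067412, 0.1475×(-1.913927)=-0.282304, 0.0164×(-4.110474)=-0.067412, 0.082×(-2.501036)=-0.205085, 0.4098×(-0.892086)=-0.365577.
Sum = -1.593017, so H' = 1.5930.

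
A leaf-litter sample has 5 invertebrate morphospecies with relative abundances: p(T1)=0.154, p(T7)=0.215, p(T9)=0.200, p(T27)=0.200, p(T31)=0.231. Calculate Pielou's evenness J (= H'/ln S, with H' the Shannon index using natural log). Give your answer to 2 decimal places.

0.99

H' = −Σ pᵢ ln pᵢ = −((-0.2881) + (-0.3305) + (-0.3219) + (-0.3219) + (-0.3385)) = 1.6009 (working shown to 4 dp, full precision carried).
With S = 5 species, ln S = 1.6094, so J = 1.6009/1.6094 = 0.9947, i.e. 0.99 to 2 decimal places.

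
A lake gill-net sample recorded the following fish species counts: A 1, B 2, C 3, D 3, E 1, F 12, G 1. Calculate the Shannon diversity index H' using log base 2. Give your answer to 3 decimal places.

2.153

Total N = 1+2+3+3+1+12+1 = 23, so the proportions are 0.04348, 0.08696, 0.13043, 0.13043, 0.04348, 0.52174, 0.04348 (working shown to 5 dp, full precision carried).
Each pᵢ log₂ pᵢ term: 0.04348×(-4.52356)=-0.19668, 0.08696×(-3.52356)=-0.30640, 0.13043×(-2.93860)=-0.38330, 0.13043×(-2.93860)=-0.38330, 0.04348×(-4.52356)=-0.19668, 0.52174×(-0.93860)=-0.48970, 0.04348×(-4.52356)=-0.19668.
Sum = -2.15272, so H' = 2.153.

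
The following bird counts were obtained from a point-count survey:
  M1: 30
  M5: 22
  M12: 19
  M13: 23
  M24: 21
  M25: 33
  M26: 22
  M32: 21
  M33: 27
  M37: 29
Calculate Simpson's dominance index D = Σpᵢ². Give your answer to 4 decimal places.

0.1032

Total N = 30+22+19+23+21+33+22+21+27+29 = 247, so the proportions are 0.121457, 0.089069, 0.076923, 0.093117, 0.08502, 0.133603, 0.089069, 0.08502, 0.109312, 0.117409 (working shown to 6 dp, full precision carried).
D = 0.121457² + 0.089069² + 0.076923² + 0.093117² + 0.08502² + 0.133603² + 0.089069² + 0.08502² + 0.109312² + 0.117409² = 0.014752 + 0.007933 + 0.005917 + 0.008671 + 0.007228 + 0.017850 + 0.007933 + 0.007228 + 0.011949 + 0.013785 = 0.103247.
To 4 decimal places, D = 0.1032.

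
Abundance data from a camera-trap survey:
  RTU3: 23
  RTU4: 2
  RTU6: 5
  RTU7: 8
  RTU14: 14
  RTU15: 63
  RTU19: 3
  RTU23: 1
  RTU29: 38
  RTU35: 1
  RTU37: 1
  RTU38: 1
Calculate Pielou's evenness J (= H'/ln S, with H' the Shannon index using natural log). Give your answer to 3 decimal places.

0.690

Total N = 23+2+5+8+14+63+3+1+38+1+1+1 = 160, so the proportions are 0.14375, 0.0125, 0.03125, 0.05, 0.0875, 0.39375, 0.01875, 0.00625, 0.2375, 0.00625, 0.00625, 0.00625 (working shown to 5 dp, full precision carried).
H' = −Σ pᵢ ln pᵢ = −((-0.27883) + (-0.05478) + (-0.10830) + (-0.14979) + (-0.21316) + (-0.36699) + (-0.07456) + (-0.03172) + (-0.34143) + (-0.03172) + (-0.03172) + (-0.03172)) = 1.71471.
With S = 12 species, ln S = 2.48491, so J = 1.71471/2.48491 = 0.69005, i.e. 0.690 to 3 decimal places.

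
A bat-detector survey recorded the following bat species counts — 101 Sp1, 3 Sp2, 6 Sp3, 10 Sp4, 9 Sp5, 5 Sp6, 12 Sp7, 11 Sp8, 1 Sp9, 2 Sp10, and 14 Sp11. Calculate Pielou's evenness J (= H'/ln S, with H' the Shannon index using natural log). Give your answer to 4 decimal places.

Total N = 101+3+6+10+9+5+12+11+1+2+14 = 174, so the proportions are 0.58046, 0.017241, 0.034483, 0.057471, 0.051724, 0.028736, 0.068966, 0.063218, 0.005747, 0.011494, 0.08046 (working shown to 6 dp, full precision carried).
H' = −Σ pᵢ ln pᵢ = −((-0.315732) + (-0.070008) + (-0.116114) + (-0.164165) + (-0.153198) + (-0.102000) + (-0.184424) + (-0.174556) + (-0.029650) + (-0.051332) + (-0.202758)) = 1.563938.
With S = 11 species, ln S = 2.397895, so J = 1.563938/2.397895 = 0.652213, i.e. 0.6522 to 4 decimal places.

0.6522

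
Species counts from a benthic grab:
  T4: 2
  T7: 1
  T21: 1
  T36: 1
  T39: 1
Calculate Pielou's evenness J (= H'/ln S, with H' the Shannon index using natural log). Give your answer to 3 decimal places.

0.970

Total N = 2+1+1+1+1 = 6, so the proportions are 0.33333, 0.16667, 0.16667, 0.16667, 0.16667 (working shown to 5 dp, full precision carried).
H' = −Σ pᵢ ln pᵢ = −((-0.36620) + (-0.29863) + (-0.29863) + (-0.29863) + (-0.29863)) = 1.56071.
With S = 5 species, ln S = 1.60944, so J = 1.56071/1.60944 = 0.96972, i.e. 0.970 to 3 decimal places.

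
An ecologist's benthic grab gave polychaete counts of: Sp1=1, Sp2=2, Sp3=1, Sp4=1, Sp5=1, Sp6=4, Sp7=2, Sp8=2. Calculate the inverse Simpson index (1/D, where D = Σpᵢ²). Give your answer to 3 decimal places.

6.125

Total N = 1+2+1+1+1+4+2+2 = 14, so the proportions are 0.0714286, 0.1428571, 0.0714286, 0.0714286, 0.0714286, 0.2857143, 0.1428571, 0.1428571 (working shown to 7 dp, full precision carried).
D = 0.0714286² + 0.1428571² + 0.0714286² + 0.0714286² + 0.0714286² + 0.2857143² + 0.1428571² + 0.1428571² = 0.0051020 + 0.0204082 + 0.0051020 + 0.0051020 + 0.0051020 + 0.0816327 + 0.0204082 + 0.0204082 = 0.1632653.
So 1/D = 6.12500, i.e. 6.125 to 3 decimal places.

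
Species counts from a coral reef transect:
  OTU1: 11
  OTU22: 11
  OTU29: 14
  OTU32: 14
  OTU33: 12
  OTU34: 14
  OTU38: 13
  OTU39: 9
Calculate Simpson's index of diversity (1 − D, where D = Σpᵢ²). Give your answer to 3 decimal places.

0.873

Total N = 11+11+14+14+12+14+13+9 = 98, so the proportions are 0.11224, 0.11224, 0.14286, 0.14286, 0.12245, 0.14286, 0.13265, 0.09184 (working shown to 5 dp, full precision carried).
D = 0.11224² + 0.11224² + 0.14286² + 0.14286² + 0.12245² + 0.14286² + 0.13265² + 0.09184² = 0.01260 + 0.01260 + 0.02041 + 0.02041 + 0.01499 + 0.02041 + 0.01760 + 0.00843 = 0.12745.
So 1 − D = 0.87255, i.e. 0.873 to 3 decimal places.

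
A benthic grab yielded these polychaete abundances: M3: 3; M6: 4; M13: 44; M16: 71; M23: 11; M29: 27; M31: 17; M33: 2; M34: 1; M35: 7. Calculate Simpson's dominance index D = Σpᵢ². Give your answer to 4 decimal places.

0.2344

Total N = 3+4+44+71+11+27+17+2+1+7 = 187, so the proportions are 0.0160428, 0.0213904, 0.2352941, 0.3796791, 0.0588235, 0.144385, 0.0909091, 0.0106952, 0.0053476, 0.0374332 (working shown to 7 dp, full precision carried).
D = 0.0160428² + 0.0213904² + 0.2352941² + 0.3796791² + 0.0588235² + 0.144385² + 0.0909091² + 0.0106952² + 0.0053476² + 0.0374332² = 0.0002574 + 0.0004575 + 0.0553633 + 0.1441563 + 0.0034602 + 0.0208470 + 0.0082645 + 0.0001144 + 0.0000286 + 0.0014012 = 0.2343504.
To 4 decimal places, D = 0.2344.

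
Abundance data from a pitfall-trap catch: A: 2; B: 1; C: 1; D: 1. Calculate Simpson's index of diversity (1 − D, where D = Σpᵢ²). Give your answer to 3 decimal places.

0.720

Total N = 2+1+1+1 = 5, so the proportions are 0.4, 0.2, 0.2, 0.2 (working shown to 5 dp, full precision carried).
D = 0.4² + 0.2² + 0.2² + 0.2² = 0.16000 + 0.04000 + 0.04000 + 0.04000 = 0.28000.
So 1 − D = 0.72000, i.e. 0.720 to 3 decimal places.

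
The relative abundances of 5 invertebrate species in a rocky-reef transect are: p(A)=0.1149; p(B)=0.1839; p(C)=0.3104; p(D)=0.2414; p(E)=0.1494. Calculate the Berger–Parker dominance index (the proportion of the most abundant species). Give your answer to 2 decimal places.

The largest proportion is 0.3104, i.e. d = 0.31 to 2 decimal places.

0.31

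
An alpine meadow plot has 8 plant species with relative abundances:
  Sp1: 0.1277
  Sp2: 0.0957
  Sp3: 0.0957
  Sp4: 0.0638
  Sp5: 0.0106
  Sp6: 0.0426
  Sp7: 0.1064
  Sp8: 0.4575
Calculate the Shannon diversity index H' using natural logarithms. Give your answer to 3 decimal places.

1.666

Each pᵢ ln pᵢ term (working shown to 5 dp, full precision carried): 0.1277×(-2.05807)=-0.26282, 0.0957×(-2.34654)=-0.22456, 0.0957×(-2.34654)=-0.22456, 0.0638×(-2.75200)=-0.17558, 0.0106×(-4.54690)=-0.04820, 0.0426×(-3.15590)=-0.13444, 0.1064×(-2.24055)=-0.23839, 0.4575×(-0.78198)=-0.35776.
Sum = -1.66631, so H' = 1.666.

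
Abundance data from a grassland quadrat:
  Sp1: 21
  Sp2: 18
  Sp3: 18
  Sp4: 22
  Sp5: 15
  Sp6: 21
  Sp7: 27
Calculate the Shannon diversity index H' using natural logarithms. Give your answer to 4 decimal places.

1.9309

Total N = 21+18+18+22+15+21+27 = 142, so the proportions are 0.147887, 0.126761, 0.126761, 0.15493, 0.105634, 0.147887, 0.190141 (working shown to 6 dp, full precision carried).
Each pᵢ ln pᵢ term: 0.147887×(-1.911305)=-0.282658, 0.126761×(-2.065455)=-0.261818, 0.126761×(-2.065455)=-0.261818, 0.15493×(-1.864785)=-0.288910, 0.105634×(-2.247777)=-0.237441, 0.147887×(-1.911305)=-0.282658, 0.190141×(-1.659990)=-0.315632.
Sum = -1.930935, so H' = 1.9309.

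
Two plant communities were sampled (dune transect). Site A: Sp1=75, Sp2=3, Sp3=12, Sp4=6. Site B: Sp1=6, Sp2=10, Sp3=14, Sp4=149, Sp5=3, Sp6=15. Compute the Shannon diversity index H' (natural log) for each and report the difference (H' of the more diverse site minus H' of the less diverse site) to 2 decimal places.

Site A: N=96, proportions 0.7812, 0.0312, 0.125, 0.0625, giving H' = 0.7344 (working shown to 4 dp, full precision carried).
Site B: N=197, proportions 0.0305, 0.0508, 0.0711, 0.7563, 0.0152, 0.0761, giving H' = 0.9166.
Difference = |0.7344 − 0.9166| = 0.1822, i.e. 0.18 to 2 decimal places.

0.18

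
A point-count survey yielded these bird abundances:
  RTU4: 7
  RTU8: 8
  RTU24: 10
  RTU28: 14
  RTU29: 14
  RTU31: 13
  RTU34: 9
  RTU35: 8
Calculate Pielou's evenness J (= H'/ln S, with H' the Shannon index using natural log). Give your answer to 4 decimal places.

Total N = 7+8+10+14+14+13+9+8 = 83, so the proportions are 0.084337, 0.096386, 0.120482, 0.168675, 0.168675, 0.156627, 0.108434, 0.096386 (working shown to 6 dp, full precision carried).
H' = −Σ pᵢ ln pᵢ = −((-0.208560) + (-0.225484) + (-0.254971) + (-0.300204) + (-0.300204) + (-0.290369) + (-0.240898) + (-0.225484)) = 2.046175.
With S = 8 species, ln S = 2.079442, so J = 2.046175/2.079442 = 0.984002, i.e. 0.9840 to 4 decimal places.

0.9840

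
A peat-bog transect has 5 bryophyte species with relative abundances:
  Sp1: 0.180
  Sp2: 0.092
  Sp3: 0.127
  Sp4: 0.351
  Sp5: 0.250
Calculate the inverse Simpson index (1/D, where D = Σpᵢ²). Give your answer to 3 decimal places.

D = 0.18² + 0.092² + 0.127² + 0.351² + 0.25² = 0.0324000 + 0.0084640 + 0.0161290 + 0.1232010 + 0.0625000 = 0.2426940 (working shown to 7 dp, full precision carried).
So 1/D = 4.12042, i.e. 4.120 to 3 decimal places.

4.120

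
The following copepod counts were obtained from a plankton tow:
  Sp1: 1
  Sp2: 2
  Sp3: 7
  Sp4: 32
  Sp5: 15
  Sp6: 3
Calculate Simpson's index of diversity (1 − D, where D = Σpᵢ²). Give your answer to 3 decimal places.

0.636

Total N = 1+2+7+32+15+3 = 60, so the proportions are 0.01667, 0.03333, 0.11667, 0.53333, 0.25, 0.05 (working shown to 5 dp, full precision carried).
D = 0.01667² + 0.03333² + 0.11667² + 0.53333² + 0.25² + 0.05² = 0.00028 + 0.00111 + 0.01361 + 0.28444 + 0.06250 + 0.00250 = 0.36444.
So 1 − D = 0.63556, i.e. 0.636 to 3 decimal places.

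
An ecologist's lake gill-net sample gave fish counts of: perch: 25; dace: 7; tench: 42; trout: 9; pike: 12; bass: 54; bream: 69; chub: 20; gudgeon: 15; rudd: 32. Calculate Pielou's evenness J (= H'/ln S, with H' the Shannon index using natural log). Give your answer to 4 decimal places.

Total N = 25+7+42+9+12+54+69+20+15+32 = 285, so the proportions are 0.087719, 0.024561, 0.147368, 0.031579, 0.042105, 0.189474, 0.242105, 0.070175, 0.052632, 0.112281 (working shown to 6 dp, full precision carried).
H' = −Σ pᵢ ln pᵢ = −((-0.213475) + (-0.091039) + (-0.282184) + (-0.109114) + (-0.133372) + (-0.315190) + (-0.343398) + (-0.186439) + (-0.154970) + (-0.245530)) = 2.074711.
With S = 10 species, ln S = 2.302585, so J = 2.074711/2.302585 = 0.901036, i.e. 0.9010 to 4 decimal places.

0.9010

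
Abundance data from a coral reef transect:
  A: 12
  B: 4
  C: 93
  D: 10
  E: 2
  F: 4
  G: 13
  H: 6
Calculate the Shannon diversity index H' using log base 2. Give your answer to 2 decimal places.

Total N = 12+4+93+10+2+4+13+6 = 144, so the proportions are 0.0833, 0.0278, 0.6458, 0.0694, 0.0139, 0.0278, 0.0903, 0.0417 (working shown to 4 dp, full precision carried).
Each pᵢ log₂ pᵢ term: 0.0833×(-3.5850)=-0.2987, 0.0278×(-5.1699)=-0.1436, 0.6458×(-0.6308)=-0.4074, 0.0694×(-3.8480)=-0.2672, 0.0139×(-6.1699)=-0.0857, 0.0278×(-5.1699)=-0.1436, 0.0903×(-3.4695)=-0.3132, 0.0417×(-4.5850)=-0.1910.
Sum = -1.8505, so H' = 1.85.

1.85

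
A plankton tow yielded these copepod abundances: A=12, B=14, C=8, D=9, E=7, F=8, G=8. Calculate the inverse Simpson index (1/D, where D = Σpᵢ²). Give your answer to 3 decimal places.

Total N = 12+14+8+9+7+8+8 = 66, so the proportions are 0.1818182, 0.2121212, 0.1212121, 0.1363636, 0.1060606, 0.1212121, 0.1212121 (working shown to 7 dp, full precision carried).
D = 0.1818182² + 0.2121212² + 0.1212121² + 0.1363636² + 0.1060606² + 0.1212121² + 0.1212121² = 0.0330579 + 0.0449954 + 0.0146924 + 0.0185950 + 0.0112489 + 0.0146924 + 0.0146924 = 0.1519743.
So 1/D = 6.58006, i.e. 6.580 to 3 decimal places.

6.580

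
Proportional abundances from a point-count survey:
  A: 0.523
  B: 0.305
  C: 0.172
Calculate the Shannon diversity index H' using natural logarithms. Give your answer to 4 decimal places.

Each pᵢ ln pᵢ term (working shown to 6 dp, full precision carried): 0.523×(-0.648174)=-0.338995, 0.305×(-1.187444)=-0.362170, 0.172×(-1.760261)=-0.302765.
Sum = -1.003930, so H' = 1.0039.

1.0039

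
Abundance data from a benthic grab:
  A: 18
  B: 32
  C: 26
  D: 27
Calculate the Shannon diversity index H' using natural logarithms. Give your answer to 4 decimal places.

Total N = 18+32+26+27 = 103, so the proportions are 0.174757, 0.31068, 0.252427, 0.262136 (working shown to 6 dp, full precision carried).
Each pᵢ ln pᵢ term: 0.174757×(-1.744357)=-0.304839, 0.31068×(-1.168993)=-0.363182, 0.252427×(-1.376632)=-0.347499, 0.262136×(-1.338892)=-0.350972.
Sum = -1.366493, so H' = 1.3665.

1.3665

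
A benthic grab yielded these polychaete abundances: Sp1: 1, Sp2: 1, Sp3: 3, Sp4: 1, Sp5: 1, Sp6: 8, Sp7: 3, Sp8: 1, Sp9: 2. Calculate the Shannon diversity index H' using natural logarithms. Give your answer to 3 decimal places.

Total N = 1+1+3+1+1+8+3+1+2 = 21, so the proportions are 0.04762, 0.04762, 0.14286, 0.04762, 0.04762, 0.38095, 0.14286, 0.04762, 0.09524 (working shown to 5 dp, full precision carried).
Each pᵢ ln pᵢ term: 0.04762×(-3.04452)=-0.14498, 0.04762×(-3.04452)=-0.14498, 0.14286×(-1.94591)=-0.27799, 0.04762×(-3.04452)=-0.14498, 0.04762×(-3.04452)=-0.14498, 0.38095×(-0.96508)=-0.36765, 0.14286×(-1.94591)=-0.27799, 0.04762×(-3.04452)=-0.14498, 0.09524×(-2.35138)=-0.22394.
Sum = -1.87245, so H' = 1.872.

1.872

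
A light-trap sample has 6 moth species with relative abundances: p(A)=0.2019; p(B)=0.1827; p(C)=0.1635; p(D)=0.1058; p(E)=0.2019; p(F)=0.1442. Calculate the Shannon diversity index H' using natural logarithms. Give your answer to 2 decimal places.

Each pᵢ ln pᵢ term (working shown to 4 dp, full precision carried): 0.2019×(-1.6000)=-0.3230, 0.1827×(-1.6999)=-0.3106, 0.1635×(-1.8109)=-0.2961, 0.1058×(-2.2462)=-0.2376, 0.2019×(-1.6000)=-0.3230, 0.1442×(-1.9366)=-0.2793.
Sum = -1.7696, so H' = 1.77.

1.77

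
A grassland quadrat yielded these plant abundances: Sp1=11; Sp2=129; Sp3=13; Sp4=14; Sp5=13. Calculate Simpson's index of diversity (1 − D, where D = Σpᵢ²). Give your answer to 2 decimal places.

Total N = 11+129+13+14+13 = 180, so the proportions are 0.0611, 0.7167, 0.0722, 0.0778, 0.0722 (working shown to 4 dp, full precision carried).
D = 0.0611² + 0.7167² + 0.0722² + 0.0778² + 0.0722² = 0.0037 + 0.5136 + 0.0052 + 0.0060 + 0.0052 = 0.5338.
So 1 − D = 0.4662, i.e. 0.47 to 2 decimal places.

0.47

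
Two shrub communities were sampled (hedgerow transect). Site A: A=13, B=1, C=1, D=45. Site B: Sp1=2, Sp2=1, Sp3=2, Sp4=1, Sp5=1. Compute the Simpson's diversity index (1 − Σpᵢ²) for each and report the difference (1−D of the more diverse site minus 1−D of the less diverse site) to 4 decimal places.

Site A: N=60, proportions 0.216667, 0.016667, 0.016667, 0.75, giving 1−D = 0.390000 (working shown to 6 dp, full precision carried).
Site B: N=7, proportions 0.285714, 0.142857, 0.285714, 0.142857, 0.142857, giving 1−D = 0.775510.
Difference = |0.390000 − 0.775510| = 0.385510, i.e. 0.3855 to 4 decimal places.

0.3855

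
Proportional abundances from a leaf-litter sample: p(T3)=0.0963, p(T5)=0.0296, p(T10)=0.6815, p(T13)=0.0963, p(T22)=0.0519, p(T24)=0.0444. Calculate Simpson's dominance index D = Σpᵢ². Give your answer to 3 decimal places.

0.489

D = 0.0963² + 0.0296² + 0.6815² + 0.0963² + 0.0519² + 0.0444² = 0.00927 + 0.00088 + 0.46444 + 0.00927 + 0.00269 + 0.00197 = 0.48853 (working shown to 5 dp, full precision carried).
To 3 decimal places, D = 0.489.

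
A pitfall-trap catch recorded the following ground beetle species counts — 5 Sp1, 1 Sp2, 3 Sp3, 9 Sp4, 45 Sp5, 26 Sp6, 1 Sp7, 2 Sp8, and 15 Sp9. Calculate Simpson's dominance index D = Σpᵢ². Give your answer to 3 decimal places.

0.266

Total N = 5+1+3+9+45+26+1+2+15 = 107, so the proportions are 0.04673, 0.00935, 0.02804, 0.08411, 0.42056, 0.24299, 0.00935, 0.01869, 0.14019 (working shown to 5 dp, full precision carried).
D = 0.04673² + 0.00935² + 0.02804² + 0.08411² + 0.42056² + 0.24299² + 0.00935² + 0.01869² + 0.14019² = 0.00218 + 0.00009 + 0.00079 + 0.00707 + 0.17687 + 0.05904 + 0.00009 + 0.00035 + 0.01965 = 0.26614.
To 3 decimal places, D = 0.266.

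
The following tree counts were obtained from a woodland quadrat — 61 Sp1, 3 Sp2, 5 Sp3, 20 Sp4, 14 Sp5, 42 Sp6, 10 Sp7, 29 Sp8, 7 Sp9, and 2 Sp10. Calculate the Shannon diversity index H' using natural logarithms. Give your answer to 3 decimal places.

Total N = 61+3+5+20+14+42+10+29+7+2 = 193, so the proportions are 0.31606, 0.01554, 0.02591, 0.10363, 0.07254, 0.21762, 0.05181, 0.15026, 0.03627, 0.01036 (working shown to 5 dp, full precision carried).
Each pᵢ ln pᵢ term: 0.31606×(-1.15182)=-0.36405, 0.01554×(-4.16408)=-0.06473, 0.02591×(-3.65325)=-0.09464, 0.10363×(-2.26696)=-0.23492, 0.07254×(-2.62363)=-0.19032, 0.21762×(-1.52502)=-0.33187, 0.05181×(-2.96011)=-0.15337, 0.15026×(-1.89539)=-0.28480, 0.03627×(-3.31678)=-0.12030, 0.01036×(-4.56954)=-0.04735.
Sum = -1.88634, so H' = 1.886.

1.886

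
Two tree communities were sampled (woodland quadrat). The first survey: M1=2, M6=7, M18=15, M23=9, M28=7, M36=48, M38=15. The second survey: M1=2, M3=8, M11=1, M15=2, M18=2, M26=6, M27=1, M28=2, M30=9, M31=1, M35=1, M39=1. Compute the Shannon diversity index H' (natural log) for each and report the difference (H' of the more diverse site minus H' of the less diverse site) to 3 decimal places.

The first survey: N=103, proportions 0.01942, 0.06796, 0.14563, 0.08738, 0.06796, 0.46602, 0.14563, giving H' = 1.57198 (working shown to 5 dp, full precision carried).
The second survey: N=36, proportions 0.05556, 0.22222, 0.02778, 0.05556, 0.05556, 0.16667, 0.02778, 0.05556, 0.25, 0.02778, 0.02778, 0.02778, giving H' = 2.11946.
Difference = |1.57198 − 2.11946| = 0.54748, i.e. 0.547 to 3 decimal places.

0.547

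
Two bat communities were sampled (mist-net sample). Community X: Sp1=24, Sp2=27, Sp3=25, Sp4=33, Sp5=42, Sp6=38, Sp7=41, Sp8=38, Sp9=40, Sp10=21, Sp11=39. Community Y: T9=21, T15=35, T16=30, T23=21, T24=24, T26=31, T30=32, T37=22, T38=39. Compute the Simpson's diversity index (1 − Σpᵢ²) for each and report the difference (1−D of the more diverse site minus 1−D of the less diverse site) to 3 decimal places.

Community X: N=368, proportions 0.06522, 0.07337, 0.06793, 0.08967, 0.11413, 0.10326, 0.11141, 0.10326, 0.1087, 0.05707, 0.10598, giving 1−D = 0.90464 (working shown to 5 dp, full precision carried).
Community Y: N=255, proportions 0.08235, 0.13725, 0.11765, 0.08235, 0.09412, 0.12157, 0.12549, 0.08627, 0.15294, giving 1−D = 0.88354.
Difference = |0.90464 − 0.88354| = 0.02110, i.e. 0.021 to 3 decimal places.

0.021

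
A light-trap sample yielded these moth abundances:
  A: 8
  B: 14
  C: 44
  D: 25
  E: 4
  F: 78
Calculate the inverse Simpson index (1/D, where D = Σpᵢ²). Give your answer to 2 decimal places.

3.35

Total N = 8+14+44+25+4+78 = 173, so the proportions are 0.046243, 0.080925, 0.254335, 0.144509, 0.023121, 0.450867 (working shown to 6 dp, full precision carried).
D = 0.046243² + 0.080925² + 0.254335² + 0.144509² + 0.023121² + 0.450867² = 0.002138 + 0.006549 + 0.064686 + 0.020883 + 0.000535 + 0.203281 = 0.298072.
So 1/D = 3.3549, i.e. 3.35 to 2 decimal places.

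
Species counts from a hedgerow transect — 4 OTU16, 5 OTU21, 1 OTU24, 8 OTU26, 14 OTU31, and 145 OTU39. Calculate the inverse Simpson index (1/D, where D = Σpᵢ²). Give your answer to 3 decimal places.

1.469

Total N = 4+5+1+8+14+145 = 177, so the proportions are 0.022599, 0.028249, 0.00565, 0.045198, 0.079096, 0.819209 (working shown to 6 dp, full precision carried).
D = 0.022599² + 0.028249² + 0.00565² + 0.045198² + 0.079096² + 0.819209² = 0.000511 + 0.000798 + 0.000032 + 0.002043 + 0.006256 + 0.671103 = 0.680743.
So 1/D = 1.46898, i.e. 1.469 to 3 decimal places.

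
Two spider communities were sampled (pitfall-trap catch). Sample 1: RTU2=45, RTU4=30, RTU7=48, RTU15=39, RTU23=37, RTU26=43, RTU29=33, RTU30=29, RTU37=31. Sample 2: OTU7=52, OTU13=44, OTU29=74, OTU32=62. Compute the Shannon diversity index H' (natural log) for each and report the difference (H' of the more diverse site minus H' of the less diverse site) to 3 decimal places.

Sample 1: N=335, proportions 0.13433, 0.08955, 0.14328, 0.11642, 0.11045, 0.12836, 0.09851, 0.08657, 0.09254, giving H' = 2.18172 (working shown to 5 dp, full precision carried).
Sample 2: N=232, proportions 0.22414, 0.18966, 0.31897, 0.26724, giving H' = 1.36763.
Difference = |2.18172 − 1.36763| = 0.81409, i.e. 0.814 to 3 decimal places.

0.814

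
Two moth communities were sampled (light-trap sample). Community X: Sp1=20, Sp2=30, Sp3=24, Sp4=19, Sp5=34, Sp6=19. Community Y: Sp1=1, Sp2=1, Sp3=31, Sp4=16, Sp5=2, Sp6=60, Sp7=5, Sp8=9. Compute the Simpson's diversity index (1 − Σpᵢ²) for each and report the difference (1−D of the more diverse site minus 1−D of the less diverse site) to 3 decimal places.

0.139

Community X: N=146, proportions 0.136986, 0.205479, 0.164384, 0.130137, 0.232877, 0.130137, giving 1−D = 0.823888 (working shown to 6 dp, full precision carried).
Community Y: N=125, proportions 0.008, 0.008, 0.248, 0.128, 0.016, 0.48, 0.04, 0.072, giving 1−D = 0.684544.
Difference = |0.823888 − 0.684544| = 0.139344, i.e. 0.139 to 3 decimal places.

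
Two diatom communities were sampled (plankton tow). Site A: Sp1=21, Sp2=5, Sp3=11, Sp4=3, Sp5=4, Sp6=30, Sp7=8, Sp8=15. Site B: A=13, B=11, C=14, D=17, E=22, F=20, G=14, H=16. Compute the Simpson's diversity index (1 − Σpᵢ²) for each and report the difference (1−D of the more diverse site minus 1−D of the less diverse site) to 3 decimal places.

0.061

Site A: N=97, proportions 0.21649, 0.05155, 0.1134, 0.03093, 0.04124, 0.30928, 0.08247, 0.15464, giving 1−D = 0.80859 (working shown to 5 dp, full precision carried).
Site B: N=127, proportions 0.10236, 0.08661, 0.11024, 0.13386, 0.17323, 0.15748, 0.11024, 0.12598, giving 1−D = 0.86912.
Difference = |0.80859 − 0.86912| = 0.06053, i.e. 0.061 to 3 decimal places.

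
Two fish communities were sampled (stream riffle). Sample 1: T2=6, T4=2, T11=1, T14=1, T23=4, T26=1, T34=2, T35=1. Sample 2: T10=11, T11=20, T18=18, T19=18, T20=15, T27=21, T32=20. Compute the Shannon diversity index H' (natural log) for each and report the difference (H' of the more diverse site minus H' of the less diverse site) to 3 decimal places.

Sample 1: N=18, proportions 0.33333, 0.11111, 0.05556, 0.05556, 0.22222, 0.05556, 0.11111, 0.05556, giving H' = 1.83102 (working shown to 5 dp, full precision carried).
Sample 2: N=123, proportions 0.08943, 0.1626, 0.14634, 0.14634, 0.12195, 0.17073, 0.1626, giving H' = 1.92751.
Difference = |1.83102 − 1.92751| = 0.09649, i.e. 0.096 to 3 decimal places.

0.096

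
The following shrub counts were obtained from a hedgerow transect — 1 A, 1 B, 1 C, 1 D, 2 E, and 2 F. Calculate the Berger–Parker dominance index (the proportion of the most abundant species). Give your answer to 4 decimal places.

Total N = 1+1+1+1+2+2 = 8, so the proportions are 0.125, 0.125, 0.125, 0.125, 0.25, 0.25 (working shown to 6 dp, full precision carried).
The largest proportion is 0.25, i.e. d = 0.2500 to 4 decimal places.

0.2500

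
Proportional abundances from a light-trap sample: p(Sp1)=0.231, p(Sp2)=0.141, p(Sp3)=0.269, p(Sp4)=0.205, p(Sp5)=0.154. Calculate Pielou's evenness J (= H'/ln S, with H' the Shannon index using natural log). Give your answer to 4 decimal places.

0.9823

H' = −Σ pᵢ ln pᵢ = −((-0.338493) + (-0.276218) + (-0.353209) + (-0.324873) + (-0.288104)) = 1.580897 (working shown to 6 dp, full precision carried).
With S = 5 species, ln S = 1.609438, so J = 1.580897/1.609438 = 0.982266, i.e. 0.9823 to 4 decimal places.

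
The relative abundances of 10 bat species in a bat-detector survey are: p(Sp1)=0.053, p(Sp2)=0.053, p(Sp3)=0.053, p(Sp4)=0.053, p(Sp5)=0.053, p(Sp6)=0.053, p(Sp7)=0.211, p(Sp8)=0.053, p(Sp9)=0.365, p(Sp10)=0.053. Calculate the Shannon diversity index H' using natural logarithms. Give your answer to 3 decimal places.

1.942

Each pᵢ ln pᵢ term (working shown to 5 dp, full precision carried): 0.053×(-2.93746)=-0.15569, 0.053×(-2.93746)=-0.15569, 0.053×(-2.93746)=-0.15569, 0.053×(-2.93746)=-0.15569, 0.053×(-2.93746)=-0.15569, 0.053×(-2.93746)=-0.15569, 0.211×(-1.55590)=-0.32829, 0.053×(-2.93746)=-0.15569, 0.365×(-1.00786)=-0.36787, 0.053×(-2.93746)=-0.15569.
Sum = -1.94165, so H' = 1.942.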